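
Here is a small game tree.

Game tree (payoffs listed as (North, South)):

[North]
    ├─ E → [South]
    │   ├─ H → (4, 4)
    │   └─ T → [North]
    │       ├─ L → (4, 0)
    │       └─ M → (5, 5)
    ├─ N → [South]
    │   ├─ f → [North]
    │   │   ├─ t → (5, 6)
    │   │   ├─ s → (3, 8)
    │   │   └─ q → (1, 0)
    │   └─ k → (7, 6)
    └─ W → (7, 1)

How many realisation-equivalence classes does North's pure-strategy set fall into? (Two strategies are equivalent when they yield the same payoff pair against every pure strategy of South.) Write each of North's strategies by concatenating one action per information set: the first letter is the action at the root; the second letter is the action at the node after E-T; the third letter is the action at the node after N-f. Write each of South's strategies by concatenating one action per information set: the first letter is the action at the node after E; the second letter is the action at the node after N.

North has 18 pure strategies: ELt, ELs, ELq, EMt, EMs, EMq, NLt, NLs, NLq, NMt, NMs, NMq, WLt, WLs, WLq, WMt, WMs, WMq. Columns: Hf, Hk, Tf, Tk.
{ELt, ELs, ELq} → row (4,4) (4,4) (4,0) (4,0)
{EMt, EMs, EMq} → row (4,4) (4,4) (5,5) (5,5)
{NLt, NMt} → row (5,6) (7,6) (5,6) (7,6)
{NLs, NMs} → row (3,8) (7,6) (3,8) (7,6)
{NLq, NMq} → row (1,0) (7,6) (1,0) (7,6)
{WLt, WLs, WLq, WMt, WMs, WMq} → row (7,1) (7,1) (7,1) (7,1)
That's 6 distinct rows out of 18 strategies.

6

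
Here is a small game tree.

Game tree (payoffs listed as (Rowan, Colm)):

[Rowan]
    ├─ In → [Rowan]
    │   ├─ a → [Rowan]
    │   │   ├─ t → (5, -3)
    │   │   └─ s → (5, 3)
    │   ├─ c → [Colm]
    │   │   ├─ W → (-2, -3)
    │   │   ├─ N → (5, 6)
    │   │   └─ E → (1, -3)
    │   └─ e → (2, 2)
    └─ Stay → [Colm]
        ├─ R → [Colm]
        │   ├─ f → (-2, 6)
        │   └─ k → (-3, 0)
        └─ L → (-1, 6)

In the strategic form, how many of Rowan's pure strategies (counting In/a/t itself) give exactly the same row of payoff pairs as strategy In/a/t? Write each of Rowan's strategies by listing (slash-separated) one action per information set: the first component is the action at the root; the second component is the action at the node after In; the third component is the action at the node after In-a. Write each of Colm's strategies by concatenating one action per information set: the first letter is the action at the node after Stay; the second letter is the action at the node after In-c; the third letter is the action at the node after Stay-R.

1

Row for In/a/t (columns RWf, RWk, RNf, RNk, REf, REk, LWf, LWk, LNf, LNk, LEf, LEk): (5,-3) (5,-3) (5,-3) (5,-3) (5,-3) (5,-3) (5,-3) (5,-3) (5,-3) (5,-3) (5,-3) (5,-3).
Every one of Rowan's information sets is on the play path for some reply by Colm when Rowan follows In/a/t.
Changing the action at any of them therefore changes at least one column, so only In/a/t itself gives this row.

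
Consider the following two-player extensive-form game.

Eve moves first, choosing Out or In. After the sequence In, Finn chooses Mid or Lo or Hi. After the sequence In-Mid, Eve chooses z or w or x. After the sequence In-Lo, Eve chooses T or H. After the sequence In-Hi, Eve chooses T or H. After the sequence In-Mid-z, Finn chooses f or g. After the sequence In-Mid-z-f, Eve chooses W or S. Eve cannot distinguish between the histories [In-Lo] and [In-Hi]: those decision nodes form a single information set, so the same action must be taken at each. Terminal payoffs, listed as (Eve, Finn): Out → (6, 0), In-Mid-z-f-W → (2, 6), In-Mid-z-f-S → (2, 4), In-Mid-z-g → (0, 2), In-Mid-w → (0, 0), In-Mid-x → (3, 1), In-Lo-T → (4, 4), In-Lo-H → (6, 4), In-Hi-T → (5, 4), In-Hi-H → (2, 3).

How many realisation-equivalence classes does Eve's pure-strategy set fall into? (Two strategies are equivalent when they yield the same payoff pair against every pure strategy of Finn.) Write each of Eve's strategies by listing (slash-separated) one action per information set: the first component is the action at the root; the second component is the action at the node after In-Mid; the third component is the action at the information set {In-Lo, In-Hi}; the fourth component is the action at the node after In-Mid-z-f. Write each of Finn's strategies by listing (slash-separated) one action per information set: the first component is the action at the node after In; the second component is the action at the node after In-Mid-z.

Eve has 24 pure strategies: Out/z/T/W, Out/z/T/S, Out/z/H/W, Out/z/H/S, Out/w/T/W, Out/w/T/S, Out/w/H/W, Out/w/H/S, Out/x/T/W, Out/x/T/S, Out/x/H/W, Out/x/H/S, In/z/T/W, In/z/T/S, In/z/H/W, In/z/H/S, In/w/T/W, In/w/T/S, In/w/H/W, In/w/H/S, In/x/T/W, In/x/T/S, In/x/H/W, In/x/H/S. Columns: Mid/f, Mid/g, Lo/f, Lo/g, Hi/f, Hi/g.
{Out/z/T/W, Out/z/T/S, Out/z/H/W, Out/z/H/S, Out/w/T/W, Out/w/T/S, Out/w/H/W, Out/w/H/S, Out/x/T/W, Out/x/T/S, Out/x/H/W, Out/x/H/S} → row (6,0) (6,0) (6,0) (6,0) (6,0) (6,0)
{In/z/T/W} → row (2,6) (0,2) (4,4) (4,4) (5,4) (5,4)
{In/z/T/S} → row (2,4) (0,2) (4,4) (4,4) (5,4) (5,4)
{In/z/H/W} → row (2,6) (0,2) (6,4) (6,4) (2,3) (2,3)
{In/z/H/S} → row (2,4) (0,2) (6,4) (6,4) (2,3) (2,3)
{In/w/T/W, In/w/T/S} → row (0,0) (0,0) (4,4) (4,4) (5,4) (5,4)
{In/w/H/W, In/w/H/S} → row (0,0) (0,0) (6,4) (6,4) (2,3) (2,3)
{In/x/T/W, In/x/T/S} → row (3,1) (3,1) (4,4) (4,4) (5,4) (5,4)
{In/x/H/W, In/x/H/S} → row (3,1) (3,1) (6,4) (6,4) (2,3) (2,3)
That's 9 distinct rows out of 24 strategies.

9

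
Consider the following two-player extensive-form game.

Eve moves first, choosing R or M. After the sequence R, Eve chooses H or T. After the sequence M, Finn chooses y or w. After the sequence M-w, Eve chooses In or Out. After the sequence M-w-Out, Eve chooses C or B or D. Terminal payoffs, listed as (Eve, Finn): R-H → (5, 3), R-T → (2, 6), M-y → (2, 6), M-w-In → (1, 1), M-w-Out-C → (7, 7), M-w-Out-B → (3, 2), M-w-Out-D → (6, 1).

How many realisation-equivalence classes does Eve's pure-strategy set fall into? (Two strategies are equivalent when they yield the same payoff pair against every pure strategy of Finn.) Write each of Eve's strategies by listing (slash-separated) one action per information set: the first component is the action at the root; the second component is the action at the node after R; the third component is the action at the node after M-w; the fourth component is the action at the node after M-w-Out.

Eve has 24 pure strategies: R/H/In/C, R/H/In/B, R/H/In/D, R/H/Out/C, R/H/Out/B, R/H/Out/D, R/T/In/C, R/T/In/B, R/T/In/D, R/T/Out/C, R/T/Out/B, R/T/Out/D, M/H/In/C, M/H/In/B, M/H/In/D, M/H/Out/C, M/H/Out/B, M/H/Out/D, M/T/In/C, M/T/In/B, M/T/In/D, M/T/Out/C, M/T/Out/B, M/T/Out/D. Columns: y, w.
{R/H/In/C, R/H/In/B, R/H/In/D, R/H/Out/C, R/H/Out/B, R/H/Out/D} → row (5,3) (5,3)
{R/T/In/C, R/T/In/B, R/T/In/D, R/T/Out/C, R/T/Out/B, R/T/Out/D} → row (2,6) (2,6)
{M/H/In/C, M/H/In/B, M/H/In/D, M/T/In/C, M/T/In/B, M/T/In/D} → row (2,6) (1,1)
{M/H/Out/C, M/T/Out/C} → row (2,6) (7,7)
{M/H/Out/B, M/T/Out/B} → row (2,6) (3,2)
{M/H/Out/D, M/T/Out/D} → row (2,6) (6,1)
That's 6 distinct rows out of 24 strategies.

6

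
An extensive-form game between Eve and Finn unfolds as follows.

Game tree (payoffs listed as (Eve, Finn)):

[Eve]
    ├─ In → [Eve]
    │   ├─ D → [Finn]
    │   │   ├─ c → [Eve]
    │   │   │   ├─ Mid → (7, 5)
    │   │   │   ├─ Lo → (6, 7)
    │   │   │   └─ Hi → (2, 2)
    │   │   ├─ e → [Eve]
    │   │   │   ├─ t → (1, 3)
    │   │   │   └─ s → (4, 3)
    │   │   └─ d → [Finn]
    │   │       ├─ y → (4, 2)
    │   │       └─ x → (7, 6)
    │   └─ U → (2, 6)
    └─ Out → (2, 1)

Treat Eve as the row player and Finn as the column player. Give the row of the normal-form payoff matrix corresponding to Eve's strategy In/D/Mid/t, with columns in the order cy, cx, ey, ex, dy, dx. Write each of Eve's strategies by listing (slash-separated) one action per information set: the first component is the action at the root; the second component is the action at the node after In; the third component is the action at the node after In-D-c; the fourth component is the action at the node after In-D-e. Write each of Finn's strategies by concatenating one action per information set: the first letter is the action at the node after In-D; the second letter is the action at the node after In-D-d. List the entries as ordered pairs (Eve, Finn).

(7,5) (7,5) (1,3) (1,3) (4,2) (7,6)

vs cy: Eve plays In → Eve plays D at [In] → Finn plays c at [In-D] → Eve plays Mid at [In-D-c] → (7, 5)
vs cx: Eve plays In → Eve plays D at [In] → Finn plays c at [In-D] → Eve plays Mid at [In-D-c] → (7, 5)
vs ey: Eve plays In → Eve plays D at [In] → Finn plays e at [In-D] → Eve plays t at [In-D-e] → (1, 3)
vs ex: Eve plays In → Eve plays D at [In] → Finn plays e at [In-D] → Eve plays t at [In-D-e] → (1, 3)
vs dy: Eve plays In → Eve plays D at [In] → Finn plays d at [In-D] → Finn plays y at [In-D-d] → (4, 2)
vs dx: Eve plays In → Eve plays D at [In] → Finn plays d at [In-D] → Finn plays x at [In-D-d] → (7, 6)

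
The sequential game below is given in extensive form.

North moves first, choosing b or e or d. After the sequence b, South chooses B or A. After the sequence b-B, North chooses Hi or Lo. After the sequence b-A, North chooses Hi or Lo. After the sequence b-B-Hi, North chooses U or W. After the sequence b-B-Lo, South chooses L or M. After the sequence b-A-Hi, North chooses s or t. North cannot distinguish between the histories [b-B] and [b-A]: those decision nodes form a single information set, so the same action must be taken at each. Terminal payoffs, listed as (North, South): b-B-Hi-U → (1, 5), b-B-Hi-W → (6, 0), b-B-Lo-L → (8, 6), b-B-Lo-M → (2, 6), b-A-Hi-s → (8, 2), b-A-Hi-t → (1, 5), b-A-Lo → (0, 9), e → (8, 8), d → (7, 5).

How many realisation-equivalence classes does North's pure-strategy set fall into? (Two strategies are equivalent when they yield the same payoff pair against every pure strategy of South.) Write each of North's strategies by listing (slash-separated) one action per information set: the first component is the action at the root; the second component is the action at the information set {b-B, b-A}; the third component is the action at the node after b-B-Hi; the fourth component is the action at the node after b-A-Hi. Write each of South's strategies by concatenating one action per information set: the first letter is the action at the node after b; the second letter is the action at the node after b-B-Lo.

North has 24 pure strategies: b/Hi/U/s, b/Hi/U/t, b/Hi/W/s, b/Hi/W/t, b/Lo/U/s, b/Lo/U/t, b/Lo/W/s, b/Lo/W/t, e/Hi/U/s, e/Hi/U/t, e/Hi/W/s, e/Hi/W/t, e/Lo/U/s, e/Lo/U/t, e/Lo/W/s, e/Lo/W/t, d/Hi/U/s, d/Hi/U/t, d/Hi/W/s, d/Hi/W/t, d/Lo/U/s, d/Lo/U/t, d/Lo/W/s, d/Lo/W/t. Columns: BL, BM, AL, AM.
{b/Hi/U/s} → row (1,5) (1,5) (8,2) (8,2)
{b/Hi/U/t} → row (1,5) (1,5) (1,5) (1,5)
{b/Hi/W/s} → row (6,0) (6,0) (8,2) (8,2)
{b/Hi/W/t} → row (6,0) (6,0) (1,5) (1,5)
{b/Lo/U/s, b/Lo/U/t, b/Lo/W/s, b/Lo/W/t} → row (8,6) (2,6) (0,9) (0,9)
{e/Hi/U/s, e/Hi/U/t, e/Hi/W/s, e/Hi/W/t, e/Lo/U/s, e/Lo/U/t, e/Lo/W/s, e/Lo/W/t} → row (8,8) (8,8) (8,8) (8,8)
{d/Hi/U/s, d/Hi/U/t, d/Hi/W/s, d/Hi/W/t, d/Lo/U/s, d/Lo/U/t, d/Lo/W/s, d/Lo/W/t} → row (7,5) (7,5) (7,5) (7,5)
That's 7 distinct rows out of 24 strategies.

7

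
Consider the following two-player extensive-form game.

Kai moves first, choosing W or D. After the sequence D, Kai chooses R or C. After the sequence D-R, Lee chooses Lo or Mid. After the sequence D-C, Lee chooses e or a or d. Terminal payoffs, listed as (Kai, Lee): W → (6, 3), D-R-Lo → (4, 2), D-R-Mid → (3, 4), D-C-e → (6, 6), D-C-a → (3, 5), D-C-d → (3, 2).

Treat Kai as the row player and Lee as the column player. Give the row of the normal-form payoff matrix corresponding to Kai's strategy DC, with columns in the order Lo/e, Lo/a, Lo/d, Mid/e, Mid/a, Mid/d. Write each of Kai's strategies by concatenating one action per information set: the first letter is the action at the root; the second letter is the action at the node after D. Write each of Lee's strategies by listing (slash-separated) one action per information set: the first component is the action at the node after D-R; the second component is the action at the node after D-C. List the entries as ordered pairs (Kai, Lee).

vs Lo/e: Kai plays D → Kai plays C at [D] → Lee plays e at [D-C] → (6, 6)
vs Lo/a: Kai plays D → Kai plays C at [D] → Lee plays a at [D-C] → (3, 5)
vs Lo/d: Kai plays D → Kai plays C at [D] → Lee plays d at [D-C] → (3, 2)
vs Mid/e: Kai plays D → Kai plays C at [D] → Lee plays e at [D-C] → (6, 6)
vs Mid/a: Kai plays D → Kai plays C at [D] → Lee plays a at [D-C] → (3, 5)
vs Mid/d: Kai plays D → Kai plays C at [D] → Lee plays d at [D-C] → (3, 2)

(6,6) (3,5) (3,2) (6,6) (3,5) (3,2)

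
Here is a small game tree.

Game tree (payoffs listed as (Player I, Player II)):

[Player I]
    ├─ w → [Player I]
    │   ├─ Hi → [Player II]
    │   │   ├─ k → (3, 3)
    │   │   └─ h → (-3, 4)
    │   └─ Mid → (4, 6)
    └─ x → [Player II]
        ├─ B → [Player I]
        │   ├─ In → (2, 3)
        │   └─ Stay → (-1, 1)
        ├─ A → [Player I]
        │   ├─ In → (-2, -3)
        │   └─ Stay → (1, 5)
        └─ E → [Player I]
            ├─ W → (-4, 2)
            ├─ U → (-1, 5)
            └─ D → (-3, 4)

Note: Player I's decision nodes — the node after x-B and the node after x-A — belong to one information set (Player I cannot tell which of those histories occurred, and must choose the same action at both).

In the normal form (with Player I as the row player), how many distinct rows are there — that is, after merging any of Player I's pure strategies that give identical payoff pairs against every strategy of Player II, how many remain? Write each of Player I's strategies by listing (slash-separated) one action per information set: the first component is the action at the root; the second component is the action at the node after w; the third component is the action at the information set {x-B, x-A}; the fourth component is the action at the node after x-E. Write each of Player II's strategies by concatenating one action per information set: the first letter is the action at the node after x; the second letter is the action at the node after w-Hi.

Player I has 24 pure strategies: w/Hi/In/W, w/Hi/In/U, w/Hi/In/D, w/Hi/Stay/W, w/Hi/Stay/U, w/Hi/Stay/D, w/Mid/In/W, w/Mid/In/U, w/Mid/In/D, w/Mid/Stay/W, w/Mid/Stay/U, w/Mid/Stay/D, x/Hi/In/W, x/Hi/In/U, x/Hi/In/D, x/Hi/Stay/W, x/Hi/Stay/U, x/Hi/Stay/D, x/Mid/In/W, x/Mid/In/U, x/Mid/In/D, x/Mid/Stay/W, x/Mid/Stay/U, x/Mid/Stay/D. Columns: Bk, Bh, Ak, Ah, Ek, Eh.
{w/Hi/In/W, w/Hi/In/U, w/Hi/In/D, w/Hi/Stay/W, w/Hi/Stay/U, w/Hi/Stay/D} → row (3,3) (-3,4) (3,3) (-3,4) (3,3) (-3,4)
{w/Mid/In/W, w/Mid/In/U, w/Mid/In/D, w/Mid/Stay/W, w/Mid/Stay/U, w/Mid/Stay/D} → row (4,6) (4,6) (4,6) (4,6) (4,6) (4,6)
{x/Hi/In/W, x/Mid/In/W} → row (2,3) (2,3) (-2,-3) (-2,-3) (-4,2) (-4,2)
{x/Hi/In/U, x/Mid/In/U} → row (2,3) (2,3) (-2,-3) (-2,-3) (-1,5) (-1,5)
{x/Hi/In/D, x/Mid/In/D} → row (2,3) (2,3) (-2,-3) (-2,-3) (-3,4) (-3,4)
{x/Hi/Stay/W, x/Mid/Stay/W} → row (-1,1) (-1,1) (1,5) (1,5) (-4,2) (-4,2)
{x/Hi/Stay/U, x/Mid/Stay/U} → row (-1,1) (-1,1) (1,5) (1,5) (-1,5) (-1,5)
{x/Hi/Stay/D, x/Mid/Stay/D} → row (-1,1) (-1,1) (1,5) (1,5) (-3,4) (-3,4)
That's 8 distinct rows out of 24 strategies.

8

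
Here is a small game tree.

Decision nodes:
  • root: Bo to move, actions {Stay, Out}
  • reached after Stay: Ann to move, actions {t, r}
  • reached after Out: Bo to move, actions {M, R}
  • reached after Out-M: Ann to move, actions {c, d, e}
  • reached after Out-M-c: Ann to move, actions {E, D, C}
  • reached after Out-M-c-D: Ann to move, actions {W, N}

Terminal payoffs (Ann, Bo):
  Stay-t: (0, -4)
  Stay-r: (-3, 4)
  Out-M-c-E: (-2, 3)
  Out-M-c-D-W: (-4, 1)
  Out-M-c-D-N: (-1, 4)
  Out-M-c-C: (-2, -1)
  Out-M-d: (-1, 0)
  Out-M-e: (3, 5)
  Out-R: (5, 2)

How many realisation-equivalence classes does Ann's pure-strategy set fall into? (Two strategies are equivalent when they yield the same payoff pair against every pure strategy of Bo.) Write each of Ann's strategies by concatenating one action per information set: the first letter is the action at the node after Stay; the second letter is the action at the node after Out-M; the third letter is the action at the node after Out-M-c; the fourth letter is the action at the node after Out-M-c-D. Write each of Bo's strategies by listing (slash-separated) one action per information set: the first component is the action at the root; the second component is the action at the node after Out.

12

Ann has 36 pure strategies: tcEW, tcEN, tcDW, tcDN, tcCW, tcCN, tdEW, tdEN, tdDW, tdDN, tdCW, tdCN, teEW, teEN, teDW, teDN, teCW, teCN, rcEW, rcEN, rcDW, rcDN, rcCW, rcCN, rdEW, rdEN, rdDW, rdDN, rdCW, rdCN, reEW, reEN, reDW, reDN, reCW, reCN. Columns: Stay/M, Stay/R, Out/M, Out/R.
{tcEW, tcEN} → row (0,-4) (0,-4) (-2,3) (5,2)
{tcDW} → row (0,-4) (0,-4) (-4,1) (5,2)
{tcDN} → row (0,-4) (0,-4) (-1,4) (5,2)
{tcCW, tcCN} → row (0,-4) (0,-4) (-2,-1) (5,2)
{tdEW, tdEN, tdDW, tdDN, tdCW, tdCN} → row (0,-4) (0,-4) (-1,0) (5,2)
{teEW, teEN, teDW, teDN, teCW, teCN} → row (0,-4) (0,-4) (3,5) (5,2)
{rcEW, rcEN} → row (-3,4) (-3,4) (-2,3) (5,2)
{rcDW} → row (-3,4) (-3,4) (-4,1) (5,2)
{rcDN} → row (-3,4) (-3,4) (-1,4) (5,2)
{rcCW, rcCN} → row (-3,4) (-3,4) (-2,-1) (5,2)
{rdEW, rdEN, rdDW, rdDN, rdCW, rdCN} → row (-3,4) (-3,4) (-1,0) (5,2)
{reEW, reEN, reDW, reDN, reCW, reCN} → row (-3,4) (-3,4) (3,5) (5,2)
That's 12 distinct rows out of 36 strategies.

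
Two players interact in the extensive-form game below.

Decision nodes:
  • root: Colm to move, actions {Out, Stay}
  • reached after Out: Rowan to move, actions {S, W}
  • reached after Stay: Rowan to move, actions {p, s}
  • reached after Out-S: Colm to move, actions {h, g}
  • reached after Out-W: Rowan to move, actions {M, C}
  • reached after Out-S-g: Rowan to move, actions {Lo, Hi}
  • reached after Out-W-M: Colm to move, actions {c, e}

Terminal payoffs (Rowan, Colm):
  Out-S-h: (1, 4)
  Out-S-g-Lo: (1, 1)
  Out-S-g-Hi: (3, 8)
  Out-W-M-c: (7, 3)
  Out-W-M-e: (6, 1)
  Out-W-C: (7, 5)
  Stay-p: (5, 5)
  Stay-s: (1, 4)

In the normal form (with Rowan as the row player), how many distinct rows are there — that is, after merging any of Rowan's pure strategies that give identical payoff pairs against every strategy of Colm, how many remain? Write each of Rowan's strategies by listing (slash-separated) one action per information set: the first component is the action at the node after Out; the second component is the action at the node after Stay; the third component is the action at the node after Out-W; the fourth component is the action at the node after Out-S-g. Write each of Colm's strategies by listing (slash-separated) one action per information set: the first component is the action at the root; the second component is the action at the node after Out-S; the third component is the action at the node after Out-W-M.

Rowan has 16 pure strategies: S/p/M/Lo, S/p/M/Hi, S/p/C/Lo, S/p/C/Hi, S/s/M/Lo, S/s/M/Hi, S/s/C/Lo, S/s/C/Hi, W/p/M/Lo, W/p/M/Hi, W/p/C/Lo, W/p/C/Hi, W/s/M/Lo, W/s/M/Hi, W/s/C/Lo, W/s/C/Hi. Columns: Out/h/c, Out/h/e, Out/g/c, Out/g/e, Stay/h/c, Stay/h/e, Stay/g/c, Stay/g/e.
{S/p/M/Lo, S/p/C/Lo} → row (1,4) (1,4) (1,1) (1,1) (5,5) (5,5) (5,5) (5,5)
{S/p/M/Hi, S/p/C/Hi} → row (1,4) (1,4) (3,8) (3,8) (5,5) (5,5) (5,5) (5,5)
{S/s/M/Lo, S/s/C/Lo} → row (1,4) (1,4) (1,1) (1,1) (1,4) (1,4) (1,4) (1,4)
{S/s/M/Hi, S/s/C/Hi} → row (1,4) (1,4) (3,8) (3,8) (1,4) (1,4) (1,4) (1,4)
{W/p/M/Lo, W/p/M/Hi} → row (7,3) (6,1) (7,3) (6,1) (5,5) (5,5) (5,5) (5,5)
{W/p/C/Lo, W/p/C/Hi} → row (7,5) (7,5) (7,5) (7,5) (5,5) (5,5) (5,5) (5,5)
{W/s/M/Lo, W/s/M/Hi} → row (7,3) (6,1) (7,3) (6,1) (1,4) (1,4) (1,4) (1,4)
{W/s/C/Lo, W/s/C/Hi} → row (7,5) (7,5) (7,5) (7,5) (1,4) (1,4) (1,4) (1,4)
That's 8 distinct rows out of 16 strategies.

8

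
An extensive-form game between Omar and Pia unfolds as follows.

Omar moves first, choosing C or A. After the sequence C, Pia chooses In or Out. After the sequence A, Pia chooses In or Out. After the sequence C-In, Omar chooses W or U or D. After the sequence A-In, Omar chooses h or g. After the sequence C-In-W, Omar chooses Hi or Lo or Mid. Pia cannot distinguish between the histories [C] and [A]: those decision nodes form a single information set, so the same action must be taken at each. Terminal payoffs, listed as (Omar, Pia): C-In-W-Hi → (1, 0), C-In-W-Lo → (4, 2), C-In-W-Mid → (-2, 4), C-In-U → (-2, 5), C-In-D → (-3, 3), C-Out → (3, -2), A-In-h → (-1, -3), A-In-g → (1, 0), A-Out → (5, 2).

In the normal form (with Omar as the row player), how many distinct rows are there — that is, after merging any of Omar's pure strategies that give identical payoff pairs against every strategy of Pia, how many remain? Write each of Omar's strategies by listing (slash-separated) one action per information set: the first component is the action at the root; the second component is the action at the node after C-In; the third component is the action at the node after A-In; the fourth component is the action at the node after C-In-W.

Omar has 36 pure strategies: C/W/h/Hi, C/W/h/Lo, C/W/h/Mid, C/W/g/Hi, C/W/g/Lo, C/W/g/Mid, C/U/h/Hi, C/U/h/Lo, C/U/h/Mid, C/U/g/Hi, C/U/g/Lo, C/U/g/Mid, C/D/h/Hi, C/D/h/Lo, C/D/h/Mid, C/D/g/Hi, C/D/g/Lo, C/D/g/Mid, A/W/h/Hi, A/W/h/Lo, A/W/h/Mid, A/W/g/Hi, A/W/g/Lo, A/W/g/Mid, A/U/h/Hi, A/U/h/Lo, A/U/h/Mid, A/U/g/Hi, A/U/g/Lo, A/U/g/Mid, A/D/h/Hi, A/D/h/Lo, A/D/h/Mid, A/D/g/Hi, A/D/g/Lo, A/D/g/Mid. Columns: In, Out.
{C/W/h/Hi, C/W/g/Hi} → row (1,0) (3,-2)
{C/W/h/Lo, C/W/g/Lo} → row (4,2) (3,-2)
{C/W/h/Mid, C/W/g/Mid} → row (-2,4) (3,-2)
{C/U/h/Hi, C/U/h/Lo, C/U/h/Mid, C/U/g/Hi, C/U/g/Lo, C/U/g/Mid} → row (-2,5) (3,-2)
{C/D/h/Hi, C/D/h/Lo, C/D/h/Mid, C/D/g/Hi, C/D/g/Lo, C/D/g/Mid} → row (-3,3) (3,-2)
{A/W/h/Hi, A/W/h/Lo, A/W/h/Mid, A/U/h/Hi, A/U/h/Lo, A/U/h/Mid, A/D/h/Hi, A/D/h/Lo, A/D/h/Mid} → row (-1,-3) (5,2)
{A/W/g/Hi, A/W/g/Lo, A/W/g/Mid, A/U/g/Hi, A/U/g/Lo, A/U/g/Mid, A/D/g/Hi, A/D/g/Lo, A/D/g/Mid} → row (1,0) (5,2)
That's 7 distinct rows out of 36 strategies.

7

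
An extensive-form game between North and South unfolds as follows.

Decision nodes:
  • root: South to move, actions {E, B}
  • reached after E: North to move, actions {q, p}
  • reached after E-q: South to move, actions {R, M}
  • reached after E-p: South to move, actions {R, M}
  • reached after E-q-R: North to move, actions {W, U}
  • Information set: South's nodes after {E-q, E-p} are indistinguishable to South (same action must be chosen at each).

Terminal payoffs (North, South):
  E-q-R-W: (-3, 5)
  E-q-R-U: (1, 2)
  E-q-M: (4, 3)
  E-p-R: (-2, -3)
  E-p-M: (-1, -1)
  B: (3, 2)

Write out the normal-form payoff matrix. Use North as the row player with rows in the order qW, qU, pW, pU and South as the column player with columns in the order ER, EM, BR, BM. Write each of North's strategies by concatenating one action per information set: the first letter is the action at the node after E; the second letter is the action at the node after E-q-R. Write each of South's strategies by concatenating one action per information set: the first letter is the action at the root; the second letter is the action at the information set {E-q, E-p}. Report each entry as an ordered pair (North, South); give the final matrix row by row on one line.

qW: (-3,5) (4,3) (3,2) (3,2) | qU: (1,2) (4,3) (3,2) (3,2) | pW: (-2,-3) (-1,-1) (3,2) (3,2) | pU: (-2,-3) (-1,-1) (3,2) (3,2)

           ER       EM       BR       BM
  qW   (-3,5)    (4,3)    (3,2)    (3,2)
  qU    (1,2)    (4,3)    (3,2)    (3,2)
  pW  (-2,-3)  (-1,-1)    (3,2)    (3,2)
  pU  (-2,-3)  (-1,-1)    (3,2)    (3,2)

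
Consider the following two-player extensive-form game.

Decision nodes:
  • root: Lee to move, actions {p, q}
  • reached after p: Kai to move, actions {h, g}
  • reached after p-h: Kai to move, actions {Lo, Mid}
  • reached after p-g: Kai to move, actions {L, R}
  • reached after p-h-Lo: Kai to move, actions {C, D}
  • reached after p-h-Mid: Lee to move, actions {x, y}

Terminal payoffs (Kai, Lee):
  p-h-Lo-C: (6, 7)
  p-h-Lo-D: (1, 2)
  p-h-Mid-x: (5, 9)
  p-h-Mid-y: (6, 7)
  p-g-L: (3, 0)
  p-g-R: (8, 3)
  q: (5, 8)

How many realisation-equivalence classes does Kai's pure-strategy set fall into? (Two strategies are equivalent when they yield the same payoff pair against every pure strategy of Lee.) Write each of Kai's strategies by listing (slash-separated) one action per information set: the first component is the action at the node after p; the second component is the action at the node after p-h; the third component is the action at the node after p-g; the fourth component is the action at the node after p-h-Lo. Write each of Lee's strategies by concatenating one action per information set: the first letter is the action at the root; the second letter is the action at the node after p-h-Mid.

Kai has 16 pure strategies: h/Lo/L/C, h/Lo/L/D, h/Lo/R/C, h/Lo/R/D, h/Mid/L/C, h/Mid/L/D, h/Mid/R/C, h/Mid/R/D, g/Lo/L/C, g/Lo/L/D, g/Lo/R/C, g/Lo/R/D, g/Mid/L/C, g/Mid/L/D, g/Mid/R/C, g/Mid/R/D. Columns: px, py, qx, qy.
{h/Lo/L/C, h/Lo/R/C} → row (6,7) (6,7) (5,8) (5,8)
{h/Lo/L/D, h/Lo/R/D} → row (1,2) (1,2) (5,8) (5,8)
{h/Mid/L/C, h/Mid/L/D, h/Mid/R/C, h/Mid/R/D} → row (5,9) (6,7) (5,8) (5,8)
{g/Lo/L/C, g/Lo/L/D, g/Mid/L/C, g/Mid/L/D} → row (3,0) (3,0) (5,8) (5,8)
{g/Lo/R/C, g/Lo/R/D, g/Mid/R/C, g/Mid/R/D} → row (8,3) (8,3) (5,8) (5,8)
That's 5 distinct rows out of 16 strategies.

5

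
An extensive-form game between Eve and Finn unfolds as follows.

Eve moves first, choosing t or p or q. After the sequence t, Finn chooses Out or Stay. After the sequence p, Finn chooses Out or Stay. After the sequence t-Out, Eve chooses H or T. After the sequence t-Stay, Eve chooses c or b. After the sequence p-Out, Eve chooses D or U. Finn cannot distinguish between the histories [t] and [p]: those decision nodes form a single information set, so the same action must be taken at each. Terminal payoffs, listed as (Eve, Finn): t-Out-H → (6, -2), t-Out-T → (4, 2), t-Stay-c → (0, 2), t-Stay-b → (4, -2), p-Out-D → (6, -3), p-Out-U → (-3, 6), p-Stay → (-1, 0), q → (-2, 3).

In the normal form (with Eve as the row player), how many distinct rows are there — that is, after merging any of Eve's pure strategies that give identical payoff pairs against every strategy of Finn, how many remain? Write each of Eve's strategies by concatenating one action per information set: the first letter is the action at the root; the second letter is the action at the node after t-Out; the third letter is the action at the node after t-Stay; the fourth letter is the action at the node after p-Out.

7

Eve has 24 pure strategies: tHcD, tHcU, tHbD, tHbU, tTcD, tTcU, tTbD, tTbU, pHcD, pHcU, pHbD, pHbU, pTcD, pTcU, pTbD, pTbU, qHcD, qHcU, qHbD, qHbU, qTcD, qTcU, qTbD, qTbU. Columns: Out, Stay.
{tHcD, tHcU} → row (6,-2) (0,2)
{tHbD, tHbU} → row (6,-2) (4,-2)
{tTcD, tTcU} → row (4,2) (0,2)
{tTbD, tTbU} → row (4,2) (4,-2)
{pHcD, pHbD, pTcD, pTbD} → row (6,-3) (-1,0)
{pHcU, pHbU, pTcU, pTbU} → row (-3,6) (-1,0)
{qHcD, qHcU, qHbD, qHbU, qTcD, qTcU, qTbD, qTbU} → row (-2,3) (-2,3)
That's 7 distinct rows out of 24 strategies.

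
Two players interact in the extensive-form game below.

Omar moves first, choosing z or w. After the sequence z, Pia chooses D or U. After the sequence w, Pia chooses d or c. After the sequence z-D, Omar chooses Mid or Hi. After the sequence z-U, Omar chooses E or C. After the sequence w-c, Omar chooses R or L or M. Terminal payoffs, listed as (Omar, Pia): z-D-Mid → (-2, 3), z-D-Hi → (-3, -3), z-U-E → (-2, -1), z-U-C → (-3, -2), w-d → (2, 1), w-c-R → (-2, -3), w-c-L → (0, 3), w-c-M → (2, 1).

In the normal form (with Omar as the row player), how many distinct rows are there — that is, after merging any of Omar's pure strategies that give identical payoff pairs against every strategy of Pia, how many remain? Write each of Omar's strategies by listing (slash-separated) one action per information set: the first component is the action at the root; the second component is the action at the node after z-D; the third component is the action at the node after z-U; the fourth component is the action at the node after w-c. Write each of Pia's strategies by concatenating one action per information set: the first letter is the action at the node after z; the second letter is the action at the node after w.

7

Omar has 24 pure strategies: z/Mid/E/R, z/Mid/E/L, z/Mid/E/M, z/Mid/C/R, z/Mid/C/L, z/Mid/C/M, z/Hi/E/R, z/Hi/E/L, z/Hi/E/M, z/Hi/C/R, z/Hi/C/L, z/Hi/C/M, w/Mid/E/R, w/Mid/E/L, w/Mid/E/M, w/Mid/C/R, w/Mid/C/L, w/Mid/C/M, w/Hi/E/R, w/Hi/E/L, w/Hi/E/M, w/Hi/C/R, w/Hi/C/L, w/Hi/C/M. Columns: Dd, Dc, Ud, Uc.
{z/Mid/E/R, z/Mid/E/L, z/Mid/E/M} → row (-2,3) (-2,3) (-2,-1) (-2,-1)
{z/Mid/C/R, z/Mid/C/L, z/Mid/C/M} → row (-2,3) (-2,3) (-3,-2) (-3,-2)
{z/Hi/E/R, z/Hi/E/L, z/Hi/E/M} → row (-3,-3) (-3,-3) (-2,-1) (-2,-1)
{z/Hi/C/R, z/Hi/C/L, z/Hi/C/M} → row (-3,-3) (-3,-3) (-3,-2) (-3,-2)
{w/Mid/E/R, w/Mid/C/R, w/Hi/E/R, w/Hi/C/R} → row (2,1) (-2,-3) (2,1) (-2,-3)
{w/Mid/E/L, w/Mid/C/L, w/Hi/E/L, w/Hi/C/L} → row (2,1) (0,3) (2,1) (0,3)
{w/Mid/E/M, w/Mid/C/M, w/Hi/E/M, w/Hi/C/M} → row (2,1) (2,1) (2,1) (2,1)
That's 7 distinct rows out of 24 strategies.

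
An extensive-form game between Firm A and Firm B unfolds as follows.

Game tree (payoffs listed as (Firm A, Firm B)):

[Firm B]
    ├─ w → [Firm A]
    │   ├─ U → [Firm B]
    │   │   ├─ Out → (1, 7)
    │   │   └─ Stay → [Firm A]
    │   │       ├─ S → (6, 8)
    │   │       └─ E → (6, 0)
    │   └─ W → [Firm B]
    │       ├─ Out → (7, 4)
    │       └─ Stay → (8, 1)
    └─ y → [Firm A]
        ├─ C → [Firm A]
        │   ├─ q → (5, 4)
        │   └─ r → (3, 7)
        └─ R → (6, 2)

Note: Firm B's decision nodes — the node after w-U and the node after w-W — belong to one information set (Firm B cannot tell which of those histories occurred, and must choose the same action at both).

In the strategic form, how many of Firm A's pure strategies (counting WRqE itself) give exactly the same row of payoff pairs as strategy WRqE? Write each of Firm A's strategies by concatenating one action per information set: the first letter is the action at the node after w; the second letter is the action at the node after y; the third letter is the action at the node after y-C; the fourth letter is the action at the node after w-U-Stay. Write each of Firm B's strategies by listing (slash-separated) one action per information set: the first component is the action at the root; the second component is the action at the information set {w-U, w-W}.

4

Row for WRqE (columns w/Out, w/Stay, y/Out, y/Stay): (7,4) (8,1) (6,2) (6,2).
Under WRqE, Firm A's choice at the node after y-C and at the node after w-U-Stay can never be reached regardless of what Firm B does, so varying those choices leaves every outcome unchanged.
Holding the reachable choices fixed and varying the unreachable ones freely already gives 2 × 2 = 4 equivalent strategies.
No other strategy reproduces this row, so those 4 are the full class: WRqS, WRqE, WRrS, WRrE.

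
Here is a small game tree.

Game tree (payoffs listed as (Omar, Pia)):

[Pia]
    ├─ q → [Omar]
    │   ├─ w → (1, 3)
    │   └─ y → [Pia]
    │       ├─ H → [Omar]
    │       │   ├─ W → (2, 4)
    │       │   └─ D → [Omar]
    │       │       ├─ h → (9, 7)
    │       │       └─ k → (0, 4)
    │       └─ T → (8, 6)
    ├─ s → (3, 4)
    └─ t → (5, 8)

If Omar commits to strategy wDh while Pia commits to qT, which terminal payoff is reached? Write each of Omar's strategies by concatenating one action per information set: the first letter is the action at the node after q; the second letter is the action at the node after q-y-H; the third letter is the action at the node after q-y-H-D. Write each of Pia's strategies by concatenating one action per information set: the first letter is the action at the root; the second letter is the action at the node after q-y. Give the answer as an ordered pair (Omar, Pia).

Trace the play path from the root:
  Pia plays q
  Omar plays w at [q]
→ terminal payoff (1, 3).
(Omar's choice at the node after q-y-H is never reached on this path, so it doesn't affect the outcome.)

(1, 3)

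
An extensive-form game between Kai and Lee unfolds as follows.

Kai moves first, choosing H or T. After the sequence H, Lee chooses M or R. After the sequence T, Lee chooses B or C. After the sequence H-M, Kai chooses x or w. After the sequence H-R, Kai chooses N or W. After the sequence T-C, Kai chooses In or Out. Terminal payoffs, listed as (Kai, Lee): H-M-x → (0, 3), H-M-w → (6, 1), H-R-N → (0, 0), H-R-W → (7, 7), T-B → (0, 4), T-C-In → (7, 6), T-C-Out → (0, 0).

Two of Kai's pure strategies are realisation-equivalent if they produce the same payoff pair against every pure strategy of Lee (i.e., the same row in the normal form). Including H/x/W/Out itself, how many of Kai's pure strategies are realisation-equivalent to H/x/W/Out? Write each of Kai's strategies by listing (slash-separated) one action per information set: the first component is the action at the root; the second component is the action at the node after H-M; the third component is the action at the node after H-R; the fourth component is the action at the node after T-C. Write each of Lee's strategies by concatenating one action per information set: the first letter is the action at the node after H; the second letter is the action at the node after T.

Row for H/x/W/Out (columns MB, MC, RB, RC): (0,3) (0,3) (7,7) (7,7).
Under H/x/W/Out, Kai's choice at the node after T-C can never be reached regardless of what Lee does, so varying those choices leaves every outcome unchanged.
Holding the reachable choices fixed and varying the unreachable one freely already gives 2 equivalent strategies.
No other strategy reproduces this row, so those 2 are the full class: H/x/W/In, H/x/W/Out.

2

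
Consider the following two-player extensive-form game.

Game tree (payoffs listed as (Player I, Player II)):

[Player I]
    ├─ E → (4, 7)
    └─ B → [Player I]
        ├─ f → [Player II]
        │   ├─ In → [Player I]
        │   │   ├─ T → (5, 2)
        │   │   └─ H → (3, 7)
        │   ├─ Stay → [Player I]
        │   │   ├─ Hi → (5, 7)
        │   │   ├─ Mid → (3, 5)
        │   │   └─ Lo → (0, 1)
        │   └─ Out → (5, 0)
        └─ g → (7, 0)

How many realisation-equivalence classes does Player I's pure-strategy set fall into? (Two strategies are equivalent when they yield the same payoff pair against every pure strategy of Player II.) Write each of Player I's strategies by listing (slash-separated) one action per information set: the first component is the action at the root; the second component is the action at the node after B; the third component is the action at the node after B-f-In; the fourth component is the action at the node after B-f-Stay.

Player I has 24 pure strategies: E/f/T/Hi, E/f/T/Mid, E/f/T/Lo, E/f/H/Hi, E/f/H/Mid, E/f/H/Lo, E/g/T/Hi, E/g/T/Mid, E/g/T/Lo, E/g/H/Hi, E/g/H/Mid, E/g/H/Lo, B/f/T/Hi, B/f/T/Mid, B/f/T/Lo, B/f/H/Hi, B/f/H/Mid, B/f/H/Lo, B/g/T/Hi, B/g/T/Mid, B/g/T/Lo, B/g/H/Hi, B/g/H/Mid, B/g/H/Lo. Columns: In, Stay, Out.
{E/f/T/Hi, E/f/T/Mid, E/f/T/Lo, E/f/H/Hi, E/f/H/Mid, E/f/H/Lo, E/g/T/Hi, E/g/T/Mid, E/g/T/Lo, E/g/H/Hi, E/g/H/Mid, E/g/H/Lo} → row (4,7) (4,7) (4,7)
{B/f/T/Hi} → row (5,2) (5,7) (5,0)
{B/f/T/Mid} → row (5,2) (3,5) (5,0)
{B/f/T/Lo} → row (5,2) (0,1) (5,0)
{B/f/H/Hi} → row (3,7) (5,7) (5,0)
{B/f/H/Mid} → row (3,7) (3,5) (5,0)
{B/f/H/Lo} → row (3,7) (0,1) (5,0)
{B/g/T/Hi, B/g/T/Mid, B/g/T/Lo, B/g/H/Hi, B/g/H/Mid, B/g/H/Lo} → row (7,0) (7,0) (7,0)
That's 8 distinct rows out of 24 strategies.

8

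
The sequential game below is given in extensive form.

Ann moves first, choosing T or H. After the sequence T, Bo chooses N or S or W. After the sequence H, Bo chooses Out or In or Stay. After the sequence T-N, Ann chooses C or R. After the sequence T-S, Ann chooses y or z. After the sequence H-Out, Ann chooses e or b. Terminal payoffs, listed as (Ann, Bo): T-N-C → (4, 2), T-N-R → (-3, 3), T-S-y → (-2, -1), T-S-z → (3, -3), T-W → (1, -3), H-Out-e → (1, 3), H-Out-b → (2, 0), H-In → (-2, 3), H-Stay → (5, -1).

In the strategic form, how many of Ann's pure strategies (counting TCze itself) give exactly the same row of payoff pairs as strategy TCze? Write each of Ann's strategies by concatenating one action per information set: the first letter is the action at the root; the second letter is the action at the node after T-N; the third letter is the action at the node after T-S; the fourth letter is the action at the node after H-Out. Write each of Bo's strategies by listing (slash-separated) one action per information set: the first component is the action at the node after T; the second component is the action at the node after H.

2

Row for TCze (columns N/Out, N/In, N/Stay, S/Out, S/In, S/Stay, W/Out, W/In, W/Stay): (4,2) (4,2) (4,2) (3,-3) (3,-3) (3,-3) (1,-3) (1,-3) (1,-3).
Under TCze, Ann's choice at the node after H-Out can never be reached regardless of what Bo does, so varying those choices leaves every outcome unchanged.
Holding the reachable choices fixed and varying the unreachable one freely already gives 2 equivalent strategies.
No other strategy reproduces this row, so those 2 are the full class: TCze, TCzb.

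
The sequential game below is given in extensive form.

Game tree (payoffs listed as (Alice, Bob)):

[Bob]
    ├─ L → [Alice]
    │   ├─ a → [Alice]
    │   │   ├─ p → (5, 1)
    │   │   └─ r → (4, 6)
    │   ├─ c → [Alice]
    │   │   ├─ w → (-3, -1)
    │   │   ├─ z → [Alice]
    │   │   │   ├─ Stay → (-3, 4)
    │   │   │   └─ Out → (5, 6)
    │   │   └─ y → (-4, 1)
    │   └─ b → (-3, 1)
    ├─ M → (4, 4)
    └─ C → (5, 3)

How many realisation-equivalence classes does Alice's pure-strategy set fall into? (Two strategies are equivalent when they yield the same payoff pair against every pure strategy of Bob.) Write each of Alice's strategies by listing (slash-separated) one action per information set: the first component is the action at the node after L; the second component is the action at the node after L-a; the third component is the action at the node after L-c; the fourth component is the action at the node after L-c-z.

7

Alice has 36 pure strategies: a/p/w/Stay, a/p/w/Out, a/p/z/Stay, a/p/z/Out, a/p/y/Stay, a/p/y/Out, a/r/w/Stay, a/r/w/Out, a/r/z/Stay, a/r/z/Out, a/r/y/Stay, a/r/y/Out, c/p/w/Stay, c/p/w/Out, c/p/z/Stay, c/p/z/Out, c/p/y/Stay, c/p/y/Out, c/r/w/Stay, c/r/w/Out, c/r/z/Stay, c/r/z/Out, c/r/y/Stay, c/r/y/Out, b/p/w/Stay, b/p/w/Out, b/p/z/Stay, b/p/z/Out, b/p/y/Stay, b/p/y/Out, b/r/w/Stay, b/r/w/Out, b/r/z/Stay, b/r/z/Out, b/r/y/Stay, b/r/y/Out. Columns: L, M, C.
{a/p/w/Stay, a/p/w/Out, a/p/z/Stay, a/p/z/Out, a/p/y/Stay, a/p/y/Out} → row (5,1) (4,4) (5,3)
{a/r/w/Stay, a/r/w/Out, a/r/z/Stay, a/r/z/Out, a/r/y/Stay, a/r/y/Out} → row (4,6) (4,4) (5,3)
{c/p/w/Stay, c/p/w/Out, c/r/w/Stay, c/r/w/Out} → row (-3,-1) (4,4) (5,3)
{c/p/z/Stay, c/r/z/Stay} → row (-3,4) (4,4) (5,3)
{c/p/z/Out, c/r/z/Out} → row (5,6) (4,4) (5,3)
{c/p/y/Stay, c/p/y/Out, c/r/y/Stay, c/r/y/Out} → row (-4,1) (4,4) (5,3)
{b/p/w/Stay, b/p/w/Out, b/p/z/Stay, b/p/z/Out, b/p/y/Stay, b/p/y/Out, b/r/w/Stay, b/r/w/Out, b/r/z/Stay, b/r/z/Out, b/r/y/Stay, b/r/y/Out} → row (-3,1) (4,4) (5,3)
That's 7 distinct rows out of 36 strategies.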